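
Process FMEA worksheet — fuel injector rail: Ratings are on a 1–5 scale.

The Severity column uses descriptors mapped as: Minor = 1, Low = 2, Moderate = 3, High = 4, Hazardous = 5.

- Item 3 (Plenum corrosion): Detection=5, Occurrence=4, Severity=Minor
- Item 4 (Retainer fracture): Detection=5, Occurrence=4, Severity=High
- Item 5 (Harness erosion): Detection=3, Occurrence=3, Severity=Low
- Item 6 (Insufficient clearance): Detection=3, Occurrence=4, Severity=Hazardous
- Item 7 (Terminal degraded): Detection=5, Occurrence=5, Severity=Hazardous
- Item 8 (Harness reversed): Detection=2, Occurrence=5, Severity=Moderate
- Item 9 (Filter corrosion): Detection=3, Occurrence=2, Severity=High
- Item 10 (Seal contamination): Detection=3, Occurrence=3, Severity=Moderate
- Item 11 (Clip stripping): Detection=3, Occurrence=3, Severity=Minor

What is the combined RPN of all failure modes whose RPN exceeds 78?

205

RPN = Severity × Occurrence × Detection:
  Item 3: 1 × 4 × 5 = 20
  Item 4: 4 × 4 × 5 = 80
  Item 5: 2 × 3 × 3 = 18
  Item 6: 5 × 4 × 3 = 60
  Item 7: 5 × 5 × 5 = 125
  Item 8: 3 × 5 × 2 = 30
  Item 9: 4 × 2 × 3 = 24
  Item 10: 3 × 3 × 3 = 27
  Item 11: 1 × 3 × 3 = 9
RPN > 78: Item 4 (80), Item 7 (125).
Sum: 80 + 125 = 205.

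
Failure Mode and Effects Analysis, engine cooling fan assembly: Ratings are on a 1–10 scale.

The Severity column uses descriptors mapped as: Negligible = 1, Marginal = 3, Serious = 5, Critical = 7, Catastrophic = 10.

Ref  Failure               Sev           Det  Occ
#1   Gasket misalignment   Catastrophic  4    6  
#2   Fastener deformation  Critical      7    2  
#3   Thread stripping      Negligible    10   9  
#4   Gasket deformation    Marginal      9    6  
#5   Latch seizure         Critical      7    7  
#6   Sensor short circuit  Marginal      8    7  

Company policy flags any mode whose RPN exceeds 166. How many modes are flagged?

3

RPN = Severity × Occurrence × Detection:
  #1: 10 × 6 × 4 = 240
  #2: 7 × 2 × 7 = 98
  #3: 1 × 9 × 10 = 90
  #4: 3 × 6 × 9 = 162
  #5: 7 × 7 × 7 = 343
  #6: 3 × 7 × 8 = 168
Modes with RPN > 166: #1 (240), #5 (343), #6 (168) → 3.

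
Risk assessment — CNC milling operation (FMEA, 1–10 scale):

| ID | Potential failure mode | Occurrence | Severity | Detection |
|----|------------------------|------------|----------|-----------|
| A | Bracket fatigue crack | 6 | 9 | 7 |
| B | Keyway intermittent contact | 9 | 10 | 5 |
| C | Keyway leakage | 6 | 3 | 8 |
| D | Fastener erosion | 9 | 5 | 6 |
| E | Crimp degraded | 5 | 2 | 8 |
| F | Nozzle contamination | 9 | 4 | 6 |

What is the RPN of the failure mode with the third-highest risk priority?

270

RPN = Severity × Occurrence × Detection:
  A: 9 × 6 × 7 = 378
  B: 10 × 9 × 5 = 450
  C: 3 × 6 × 8 = 144
  D: 5 × 9 × 6 = 270
  E: 2 × 5 × 8 = 80
  F: 4 × 9 × 6 = 216
Sorted descending: 450, 378, 270, 216, 144, 80.
The third-highest RPN is 270 (D).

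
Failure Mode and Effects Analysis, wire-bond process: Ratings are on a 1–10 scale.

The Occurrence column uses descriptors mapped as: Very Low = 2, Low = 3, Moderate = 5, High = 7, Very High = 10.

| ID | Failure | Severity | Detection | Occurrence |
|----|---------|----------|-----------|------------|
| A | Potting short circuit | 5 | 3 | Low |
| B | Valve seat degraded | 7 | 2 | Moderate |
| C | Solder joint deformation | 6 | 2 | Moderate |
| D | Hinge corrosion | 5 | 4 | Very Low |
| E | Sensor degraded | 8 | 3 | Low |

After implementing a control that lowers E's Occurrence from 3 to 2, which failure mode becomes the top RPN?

RPN = Severity × Occurrence × Detection:
  A: 5 × 3 × 3 = 45
  B: 7 × 5 × 2 = 70
  C: 6 × 5 × 2 = 60
  D: 5 × 2 × 4 = 40
  E: 8 × 3 × 3 = 72
After action: E → 8 × 2 × 3 = 48.
Revised RPNs: B=70, C=60, E=48, A=45, D=40.
Highest is now B (70).

B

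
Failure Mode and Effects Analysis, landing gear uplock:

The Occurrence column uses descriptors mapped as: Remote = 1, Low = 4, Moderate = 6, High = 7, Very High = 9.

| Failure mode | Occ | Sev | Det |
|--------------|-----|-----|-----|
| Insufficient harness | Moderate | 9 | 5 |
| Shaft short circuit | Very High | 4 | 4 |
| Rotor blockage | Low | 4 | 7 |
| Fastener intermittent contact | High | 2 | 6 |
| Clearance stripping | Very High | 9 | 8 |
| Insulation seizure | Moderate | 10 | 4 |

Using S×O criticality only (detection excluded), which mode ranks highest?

Clearance stripping

Criticality = Severity × Occurrence:
  Insufficient harness: 9 × 6 = 54
  Shaft short circuit: 4 × 9 = 36
  Rotor blockage: 4 × 4 = 16
  Fastener intermittent contact: 2 × 7 = 14
  Clearance stripping: 9 × 9 = 81
  Insulation seizure: 10 × 6 = 60
Highest criticality is 81 → Clearance stripping.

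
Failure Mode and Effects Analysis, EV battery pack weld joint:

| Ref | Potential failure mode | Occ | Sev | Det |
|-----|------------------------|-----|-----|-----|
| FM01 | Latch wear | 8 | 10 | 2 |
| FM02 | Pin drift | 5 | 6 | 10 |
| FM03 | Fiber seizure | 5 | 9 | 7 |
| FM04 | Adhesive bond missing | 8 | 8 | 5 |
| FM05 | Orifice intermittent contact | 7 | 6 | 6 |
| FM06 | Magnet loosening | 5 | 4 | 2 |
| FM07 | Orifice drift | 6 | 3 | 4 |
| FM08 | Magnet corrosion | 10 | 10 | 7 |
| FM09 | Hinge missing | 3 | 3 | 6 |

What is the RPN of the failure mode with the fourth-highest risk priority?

RPN = Severity × Occurrence × Detection:
  FM01: 10 × 8 × 2 = 160
  FM02: 6 × 5 × 10 = 300
  FM03: 9 × 5 × 7 = 315
  FM04: 8 × 8 × 5 = 320
  FM05: 6 × 7 × 6 = 252
  FM06: 4 × 5 × 2 = 40
  FM07: 3 × 6 × 4 = 72
  FM08: 10 × 10 × 7 = 700
  FM09: 3 × 3 × 6 = 54
Sorted descending: 700, 320, 315, 300, 252, 160, 72, 54, 40.
The fourth-highest RPN is 300 (FM02).

300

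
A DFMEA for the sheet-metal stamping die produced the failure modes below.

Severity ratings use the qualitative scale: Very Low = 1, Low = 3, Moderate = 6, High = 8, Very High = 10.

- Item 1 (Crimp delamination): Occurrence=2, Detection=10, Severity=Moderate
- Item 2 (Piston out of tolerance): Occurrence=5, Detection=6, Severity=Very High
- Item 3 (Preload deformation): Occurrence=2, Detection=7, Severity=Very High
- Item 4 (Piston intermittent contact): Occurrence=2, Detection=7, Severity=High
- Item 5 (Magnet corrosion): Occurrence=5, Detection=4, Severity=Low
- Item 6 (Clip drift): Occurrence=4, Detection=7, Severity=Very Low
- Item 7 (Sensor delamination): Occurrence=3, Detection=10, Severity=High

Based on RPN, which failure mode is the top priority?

Item 2

RPN = Severity × Occurrence × Detection:
  Item 1: 6 × 2 × 10 = 120
  Item 2: 10 × 5 × 6 = 300
  Item 3: 10 × 2 × 7 = 140
  Item 4: 8 × 2 × 7 = 112
  Item 5: 3 × 5 × 4 = 60
  Item 6: 1 × 4 × 7 = 28
  Item 7: 8 × 3 × 10 = 240
Highest RPN is 300 → Item 2.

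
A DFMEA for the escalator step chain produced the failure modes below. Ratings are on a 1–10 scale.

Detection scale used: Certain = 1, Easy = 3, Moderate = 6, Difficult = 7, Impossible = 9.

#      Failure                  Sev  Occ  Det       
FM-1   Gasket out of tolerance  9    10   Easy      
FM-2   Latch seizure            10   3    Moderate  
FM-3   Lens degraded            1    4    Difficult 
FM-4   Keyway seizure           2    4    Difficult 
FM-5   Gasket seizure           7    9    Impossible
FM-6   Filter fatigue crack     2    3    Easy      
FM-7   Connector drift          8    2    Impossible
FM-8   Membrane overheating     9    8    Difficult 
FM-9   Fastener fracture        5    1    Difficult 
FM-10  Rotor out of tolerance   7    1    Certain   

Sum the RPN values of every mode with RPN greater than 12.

RPN = Severity × Occurrence × Detection:
  FM-1: 9 × 10 × 3 = 270
  FM-2: 10 × 3 × 6 = 180
  FM-3: 1 × 4 × 7 = 28
  FM-4: 2 × 4 × 7 = 56
  FM-5: 7 × 9 × 9 = 567
  FM-6: 2 × 3 × 3 = 18
  FM-7: 8 × 2 × 9 = 144
  FM-8: 9 × 8 × 7 = 504
  FM-9: 5 × 1 × 7 = 35
  FM-10: 7 × 1 × 1 = 7
RPN > 12: FM-1 (270), FM-2 (180), FM-3 (28), FM-4 (56), FM-5 (567), FM-6 (18), FM-7 (144), FM-8 (504), FM-9 (35).
Sum: 270 + 180 + 28 + 56 + 567 + 18 + 144 + 504 + 35 = 1802.

1802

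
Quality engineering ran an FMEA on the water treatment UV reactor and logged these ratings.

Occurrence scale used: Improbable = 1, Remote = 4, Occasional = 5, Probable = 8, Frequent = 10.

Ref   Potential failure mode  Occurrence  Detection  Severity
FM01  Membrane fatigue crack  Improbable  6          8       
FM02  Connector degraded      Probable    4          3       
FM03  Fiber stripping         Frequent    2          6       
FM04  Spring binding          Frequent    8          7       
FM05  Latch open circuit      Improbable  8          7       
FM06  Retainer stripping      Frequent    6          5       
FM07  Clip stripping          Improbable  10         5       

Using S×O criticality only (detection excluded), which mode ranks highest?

FM04

Criticality = Severity × Occurrence:
  FM01: 8 × 1 = 8
  FM02: 3 × 8 = 24
  FM03: 6 × 10 = 60
  FM04: 7 × 10 = 70
  FM05: 7 × 1 = 7
  FM06: 5 × 10 = 50
  FM07: 5 × 1 = 5
Highest criticality is 70 → FM04.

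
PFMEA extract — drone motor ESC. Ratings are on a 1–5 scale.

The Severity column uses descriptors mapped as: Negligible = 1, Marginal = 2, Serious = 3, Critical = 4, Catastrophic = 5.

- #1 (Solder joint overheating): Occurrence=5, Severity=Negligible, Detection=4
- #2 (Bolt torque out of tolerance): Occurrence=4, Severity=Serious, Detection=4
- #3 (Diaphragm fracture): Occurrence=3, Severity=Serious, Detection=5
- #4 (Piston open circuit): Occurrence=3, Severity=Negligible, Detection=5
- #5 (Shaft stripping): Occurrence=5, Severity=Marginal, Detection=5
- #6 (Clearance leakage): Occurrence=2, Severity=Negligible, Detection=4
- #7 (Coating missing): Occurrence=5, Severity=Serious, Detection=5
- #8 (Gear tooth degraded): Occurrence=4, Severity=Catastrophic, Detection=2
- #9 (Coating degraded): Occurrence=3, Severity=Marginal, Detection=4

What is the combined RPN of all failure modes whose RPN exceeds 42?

218

RPN = Severity × Occurrence × Detection:
  #1: 1 × 5 × 4 = 20
  #2: 3 × 4 × 4 = 48
  #3: 3 × 3 × 5 = 45
  #4: 1 × 3 × 5 = 15
  #5: 2 × 5 × 5 = 50
  #6: 1 × 2 × 4 = 8
  #7: 3 × 5 × 5 = 75
  #8: 5 × 4 × 2 = 40
  #9: 2 × 3 × 4 = 24
RPN > 42: #2 (48), #3 (45), #5 (50), #7 (75).
Sum: 48 + 45 + 50 + 75 = 218.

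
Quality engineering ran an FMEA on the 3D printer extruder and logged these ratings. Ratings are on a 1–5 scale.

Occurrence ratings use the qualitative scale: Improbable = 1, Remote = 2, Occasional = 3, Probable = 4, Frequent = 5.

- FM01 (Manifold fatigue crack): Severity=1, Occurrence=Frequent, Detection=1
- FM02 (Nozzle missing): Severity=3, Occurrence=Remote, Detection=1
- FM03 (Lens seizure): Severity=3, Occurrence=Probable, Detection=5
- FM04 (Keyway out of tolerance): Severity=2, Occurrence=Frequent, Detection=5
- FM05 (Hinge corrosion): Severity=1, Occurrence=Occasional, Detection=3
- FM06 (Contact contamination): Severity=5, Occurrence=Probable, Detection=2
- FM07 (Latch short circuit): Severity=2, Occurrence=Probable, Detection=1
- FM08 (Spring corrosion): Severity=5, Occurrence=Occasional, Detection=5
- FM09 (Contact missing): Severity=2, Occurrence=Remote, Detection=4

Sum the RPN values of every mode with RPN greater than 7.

RPN = Severity × Occurrence × Detection:
  FM01: 1 × 5 × 1 = 5
  FM02: 3 × 2 × 1 = 6
  FM03: 3 × 4 × 5 = 60
  FM04: 2 × 5 × 5 = 50
  FM05: 1 × 3 × 3 = 9
  FM06: 5 × 4 × 2 = 40
  FM07: 2 × 4 × 1 = 8
  FM08: 5 × 3 × 5 = 75
  FM09: 2 × 2 × 4 = 16
RPN > 7: FM03 (60), FM04 (50), FM05 (9), FM06 (40), FM07 (8), FM08 (75), FM09 (16).
Sum: 60 + 50 + 9 + 40 + 8 + 75 + 16 = 258.

258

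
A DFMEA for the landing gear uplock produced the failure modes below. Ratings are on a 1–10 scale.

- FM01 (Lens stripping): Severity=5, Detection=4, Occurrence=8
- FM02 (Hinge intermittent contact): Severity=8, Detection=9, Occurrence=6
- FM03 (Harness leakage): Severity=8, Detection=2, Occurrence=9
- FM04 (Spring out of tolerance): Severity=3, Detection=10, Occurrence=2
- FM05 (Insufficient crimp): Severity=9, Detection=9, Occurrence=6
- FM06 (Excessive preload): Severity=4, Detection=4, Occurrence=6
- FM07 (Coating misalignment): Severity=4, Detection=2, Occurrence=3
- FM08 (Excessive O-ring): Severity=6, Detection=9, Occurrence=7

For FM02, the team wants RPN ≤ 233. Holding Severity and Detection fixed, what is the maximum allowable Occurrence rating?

3

FM02: S=8, O=6, D=9 → current RPN = 432.
Fixed product = 72. Need 72 × O ≤ 233, so O ≤ 233/72 = 3.24.
Maximum integer Occurrence rating = 3 (gives RPN 216; O=4 would give 288 > 233).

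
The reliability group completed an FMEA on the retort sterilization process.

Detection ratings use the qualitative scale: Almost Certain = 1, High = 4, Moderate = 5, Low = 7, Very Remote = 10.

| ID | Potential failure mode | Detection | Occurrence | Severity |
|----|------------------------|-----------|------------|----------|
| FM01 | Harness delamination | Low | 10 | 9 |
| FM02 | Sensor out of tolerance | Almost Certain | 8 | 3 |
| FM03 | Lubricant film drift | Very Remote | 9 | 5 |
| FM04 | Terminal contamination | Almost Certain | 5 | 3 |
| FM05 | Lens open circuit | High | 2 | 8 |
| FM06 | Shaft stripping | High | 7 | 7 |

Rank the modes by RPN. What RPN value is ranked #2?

450

RPN = Severity × Occurrence × Detection:
  FM01: 9 × 10 × 7 = 630
  FM02: 3 × 8 × 1 = 24
  FM03: 5 × 9 × 10 = 450
  FM04: 3 × 5 × 1 = 15
  FM05: 8 × 2 × 4 = 64
  FM06: 7 × 7 × 4 = 196
Sorted descending: 630, 450, 196, 64, 24, 15.
The second-highest RPN is 450 (FM03).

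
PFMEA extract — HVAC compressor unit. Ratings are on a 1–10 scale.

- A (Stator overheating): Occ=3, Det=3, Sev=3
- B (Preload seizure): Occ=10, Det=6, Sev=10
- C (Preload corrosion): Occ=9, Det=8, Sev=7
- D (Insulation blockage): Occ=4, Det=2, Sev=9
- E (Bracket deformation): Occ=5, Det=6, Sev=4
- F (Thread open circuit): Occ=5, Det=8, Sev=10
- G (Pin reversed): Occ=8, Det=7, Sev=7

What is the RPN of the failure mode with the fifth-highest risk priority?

120

RPN = Severity × Occurrence × Detection:
  A: 3 × 3 × 3 = 27
  B: 10 × 10 × 6 = 600
  C: 7 × 9 × 8 = 504
  D: 9 × 4 × 2 = 72
  E: 4 × 5 × 6 = 120
  F: 10 × 5 × 8 = 400
  G: 7 × 8 × 7 = 392
Sorted descending: 600, 504, 400, 392, 120, 72, 27.
The fifth-highest RPN is 120 (E).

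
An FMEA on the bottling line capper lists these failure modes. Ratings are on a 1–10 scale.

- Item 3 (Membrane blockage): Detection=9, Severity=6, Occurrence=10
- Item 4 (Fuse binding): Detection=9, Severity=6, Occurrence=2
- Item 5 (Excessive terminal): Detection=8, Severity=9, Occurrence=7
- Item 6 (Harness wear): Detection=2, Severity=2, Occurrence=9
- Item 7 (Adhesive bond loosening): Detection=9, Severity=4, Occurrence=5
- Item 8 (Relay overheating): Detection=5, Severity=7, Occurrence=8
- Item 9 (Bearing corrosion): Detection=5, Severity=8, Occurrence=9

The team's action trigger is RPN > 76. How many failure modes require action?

6

RPN = Severity × Occurrence × Detection:
  Item 3: 6 × 10 × 9 = 540
  Item 4: 6 × 2 × 9 = 108
  Item 5: 9 × 7 × 8 = 504
  Item 6: 2 × 9 × 2 = 36
  Item 7: 4 × 5 × 9 = 180
  Item 8: 7 × 8 × 5 = 280
  Item 9: 8 × 9 × 5 = 360
Modes with RPN > 76: Item 3 (540), Item 4 (108), Item 5 (504), Item 7 (180), Item 8 (280), Item 9 (360) → 6.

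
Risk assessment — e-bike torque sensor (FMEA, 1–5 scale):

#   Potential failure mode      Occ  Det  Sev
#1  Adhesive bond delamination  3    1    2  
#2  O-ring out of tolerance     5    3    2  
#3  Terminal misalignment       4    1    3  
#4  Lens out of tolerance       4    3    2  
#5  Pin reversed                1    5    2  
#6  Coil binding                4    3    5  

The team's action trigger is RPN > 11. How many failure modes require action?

4

RPN = Severity × Occurrence × Detection:
  #1: 2 × 3 × 1 = 6
  #2: 2 × 5 × 3 = 30
  #3: 3 × 4 × 1 = 12
  #4: 2 × 4 × 3 = 24
  #5: 2 × 1 × 5 = 10
  #6: 5 × 4 × 3 = 60
Modes with RPN > 11: #2 (30), #3 (12), #4 (24), #6 (60) → 4.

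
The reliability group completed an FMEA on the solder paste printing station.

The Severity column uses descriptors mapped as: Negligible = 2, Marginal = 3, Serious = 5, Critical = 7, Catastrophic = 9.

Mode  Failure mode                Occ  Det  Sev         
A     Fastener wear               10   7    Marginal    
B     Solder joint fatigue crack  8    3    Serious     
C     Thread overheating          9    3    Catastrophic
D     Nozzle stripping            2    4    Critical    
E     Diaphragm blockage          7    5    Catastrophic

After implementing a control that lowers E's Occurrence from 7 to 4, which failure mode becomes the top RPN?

C

RPN = Severity × Occurrence × Detection:
  A: 3 × 10 × 7 = 210
  B: 5 × 8 × 3 = 120
  C: 9 × 9 × 3 = 243
  D: 7 × 2 × 4 = 56
  E: 9 × 7 × 5 = 315
After action: E → 9 × 4 × 5 = 180.
Revised RPNs: C=243, A=210, E=180, B=120, D=56.
Highest is now C (243).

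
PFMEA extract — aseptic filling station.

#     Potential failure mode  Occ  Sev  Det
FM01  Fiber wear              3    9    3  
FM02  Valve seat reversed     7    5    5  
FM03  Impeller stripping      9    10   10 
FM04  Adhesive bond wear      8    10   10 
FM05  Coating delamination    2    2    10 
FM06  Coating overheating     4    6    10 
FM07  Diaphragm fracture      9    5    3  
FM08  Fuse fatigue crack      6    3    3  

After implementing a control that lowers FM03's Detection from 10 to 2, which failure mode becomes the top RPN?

FM04

RPN = Severity × Occurrence × Detection:
  FM01: 9 × 3 × 3 = 81
  FM02: 5 × 7 × 5 = 175
  FM03: 10 × 9 × 10 = 900
  FM04: 10 × 8 × 10 = 800
  FM05: 2 × 2 × 10 = 40
  FM06: 6 × 4 × 10 = 240
  FM07: 5 × 9 × 3 = 135
  FM08: 3 × 6 × 3 = 54
After action: FM03 → 10 × 9 × 2 = 180.
Revised RPNs: FM04=800, FM06=240, FM03=180, FM02=175, FM07=135, FM01=81, FM08=54, FM05=40.
Highest is now FM04 (800).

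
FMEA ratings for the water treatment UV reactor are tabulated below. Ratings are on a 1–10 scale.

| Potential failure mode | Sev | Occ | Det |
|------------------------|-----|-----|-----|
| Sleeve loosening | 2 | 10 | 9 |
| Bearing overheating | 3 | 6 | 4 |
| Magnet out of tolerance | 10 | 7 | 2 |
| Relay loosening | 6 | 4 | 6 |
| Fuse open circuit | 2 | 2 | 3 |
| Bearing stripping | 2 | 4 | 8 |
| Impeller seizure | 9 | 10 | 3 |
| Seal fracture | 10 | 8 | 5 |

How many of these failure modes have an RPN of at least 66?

6

RPN = Severity × Occurrence × Detection:
  Sleeve loosening: 2 × 10 × 9 = 180
  Bearing overheating: 3 × 6 × 4 = 72
  Magnet out of tolerance: 10 × 7 × 2 = 140
  Relay loosening: 6 × 4 × 6 = 144
  Fuse open circuit: 2 × 2 × 3 = 12
  Bearing stripping: 2 × 4 × 8 = 64
  Impeller seizure: 9 × 10 × 3 = 270
  Seal fracture: 10 × 8 × 5 = 400
Modes with RPN ≥ 66: Sleeve loosening (180), Bearing overheating (72), Magnet out of tolerance (140), Relay loosening (144), Impeller seizure (270), Seal fracture (400) → 6.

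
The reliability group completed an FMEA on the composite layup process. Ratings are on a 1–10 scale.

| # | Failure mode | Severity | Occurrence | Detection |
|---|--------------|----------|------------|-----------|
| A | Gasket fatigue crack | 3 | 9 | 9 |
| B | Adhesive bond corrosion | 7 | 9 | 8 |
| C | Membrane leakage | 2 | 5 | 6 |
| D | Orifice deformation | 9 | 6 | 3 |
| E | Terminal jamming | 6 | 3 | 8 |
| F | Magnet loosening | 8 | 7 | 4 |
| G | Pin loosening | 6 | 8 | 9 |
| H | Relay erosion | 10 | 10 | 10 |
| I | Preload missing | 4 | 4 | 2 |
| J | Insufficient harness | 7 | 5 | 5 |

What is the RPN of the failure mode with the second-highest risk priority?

RPN = Severity × Occurrence × Detection:
  A: 3 × 9 × 9 = 243
  B: 7 × 9 × 8 = 504
  C: 2 × 5 × 6 = 60
  D: 9 × 6 × 3 = 162
  E: 6 × 3 × 8 = 144
  F: 8 × 7 × 4 = 224
  G: 6 × 8 × 9 = 432
  H: 10 × 10 × 10 = 1000
  I: 4 × 4 × 2 = 32
  J: 7 × 5 × 5 = 175
Sorted descending: 1000, 504, 432, 243, 224, 175, 162, 144, 60, 32.
The second-highest RPN is 504 (B).

504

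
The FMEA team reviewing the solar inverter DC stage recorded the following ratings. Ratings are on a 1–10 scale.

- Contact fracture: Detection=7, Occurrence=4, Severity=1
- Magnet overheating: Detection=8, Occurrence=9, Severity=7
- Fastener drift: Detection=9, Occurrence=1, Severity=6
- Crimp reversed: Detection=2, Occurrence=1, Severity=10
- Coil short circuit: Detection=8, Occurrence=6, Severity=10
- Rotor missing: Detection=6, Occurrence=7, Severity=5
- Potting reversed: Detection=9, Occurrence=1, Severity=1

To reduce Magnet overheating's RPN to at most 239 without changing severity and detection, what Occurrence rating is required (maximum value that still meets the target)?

4

Magnet overheating: S=7, O=9, D=8 → current RPN = 504.
Fixed product = 56. Need 56 × O ≤ 239, so O ≤ 239/56 = 4.27.
Maximum integer Occurrence rating = 4 (gives RPN 224; O=5 would give 280 > 239).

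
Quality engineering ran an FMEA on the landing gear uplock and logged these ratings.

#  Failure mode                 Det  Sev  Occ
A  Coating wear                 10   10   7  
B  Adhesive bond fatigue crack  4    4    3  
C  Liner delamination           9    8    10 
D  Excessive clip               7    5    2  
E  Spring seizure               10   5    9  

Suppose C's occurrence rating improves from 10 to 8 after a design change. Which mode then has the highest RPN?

A

RPN = Severity × Occurrence × Detection:
  A: 10 × 7 × 10 = 700
  B: 4 × 3 × 4 = 48
  C: 8 × 10 × 9 = 720
  D: 5 × 2 × 7 = 70
  E: 5 × 9 × 10 = 450
After action: C → 8 × 8 × 9 = 576.
Revised RPNs: A=700, C=576, E=450, D=70, B=48.
Highest is now A (700).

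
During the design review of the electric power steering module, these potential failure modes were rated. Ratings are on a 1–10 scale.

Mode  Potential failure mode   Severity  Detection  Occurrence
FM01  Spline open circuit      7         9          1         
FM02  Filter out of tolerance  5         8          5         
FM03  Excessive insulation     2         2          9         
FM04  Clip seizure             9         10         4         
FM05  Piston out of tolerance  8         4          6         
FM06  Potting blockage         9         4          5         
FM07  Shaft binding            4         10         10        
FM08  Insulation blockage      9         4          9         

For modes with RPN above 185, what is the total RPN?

1476

RPN = Severity × Occurrence × Detection:
  FM01: 7 × 1 × 9 = 63
  FM02: 5 × 5 × 8 = 200
  FM03: 2 × 9 × 2 = 36
  FM04: 9 × 4 × 10 = 360
  FM05: 8 × 6 × 4 = 192
  FM06: 9 × 5 × 4 = 180
  FM07: 4 × 10 × 10 = 400
  FM08: 9 × 9 × 4 = 324
RPN > 185: FM02 (200), FM04 (360), FM05 (192), FM07 (400), FM08 (324).
Sum: 200 + 360 + 192 + 400 + 324 = 1476.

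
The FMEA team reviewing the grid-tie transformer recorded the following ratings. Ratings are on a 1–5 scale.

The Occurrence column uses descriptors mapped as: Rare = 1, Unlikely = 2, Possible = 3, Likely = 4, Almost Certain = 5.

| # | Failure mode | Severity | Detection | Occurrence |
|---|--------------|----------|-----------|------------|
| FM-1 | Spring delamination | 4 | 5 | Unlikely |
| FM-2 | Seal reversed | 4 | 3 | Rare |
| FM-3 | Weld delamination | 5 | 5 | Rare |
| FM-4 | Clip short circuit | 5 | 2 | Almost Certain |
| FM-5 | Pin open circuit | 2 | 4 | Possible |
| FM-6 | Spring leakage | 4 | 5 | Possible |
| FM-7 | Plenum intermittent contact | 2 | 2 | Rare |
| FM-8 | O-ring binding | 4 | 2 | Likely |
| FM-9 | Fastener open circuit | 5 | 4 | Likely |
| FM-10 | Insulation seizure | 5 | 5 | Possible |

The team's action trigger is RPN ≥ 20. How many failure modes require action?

8

RPN = Severity × Occurrence × Detection:
  FM-1: 4 × 2 × 5 = 40
  FM-2: 4 × 1 × 3 = 12
  FM-3: 5 × 1 × 5 = 25
  FM-4: 5 × 5 × 2 = 50
  FM-5: 2 × 3 × 4 = 24
  FM-6: 4 × 3 × 5 = 60
  FM-7: 2 × 1 × 2 = 4
  FM-8: 4 × 4 × 2 = 32
  FM-9: 5 × 4 × 4 = 80
  FM-10: 5 × 3 × 5 = 75
Modes with RPN ≥ 20: FM-1 (40), FM-3 (25), FM-4 (50), FM-5 (24), FM-6 (60), FM-8 (32), FM-9 (80), FM-10 (75) → 8.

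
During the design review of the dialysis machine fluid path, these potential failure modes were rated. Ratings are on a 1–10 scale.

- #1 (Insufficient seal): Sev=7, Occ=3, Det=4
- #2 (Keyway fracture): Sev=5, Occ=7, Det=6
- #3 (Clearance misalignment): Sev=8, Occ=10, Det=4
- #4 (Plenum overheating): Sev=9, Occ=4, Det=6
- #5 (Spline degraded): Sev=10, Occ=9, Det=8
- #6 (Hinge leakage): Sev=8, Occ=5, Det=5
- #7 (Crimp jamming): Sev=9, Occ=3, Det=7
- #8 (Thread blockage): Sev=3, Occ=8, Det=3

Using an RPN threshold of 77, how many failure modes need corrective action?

7

RPN = Severity × Occurrence × Detection:
  #1: 7 × 3 × 4 = 84
  #2: 5 × 7 × 6 = 210
  #3: 8 × 10 × 4 = 320
  #4: 9 × 4 × 6 = 216
  #5: 10 × 9 × 8 = 720
  #6: 8 × 5 × 5 = 200
  #7: 9 × 3 × 7 = 189
  #8: 3 × 8 × 3 = 72
Modes with RPN ≥ 77: #1 (84), #2 (210), #3 (320), #4 (216), #5 (720), #6 (200), #7 (189) → 7.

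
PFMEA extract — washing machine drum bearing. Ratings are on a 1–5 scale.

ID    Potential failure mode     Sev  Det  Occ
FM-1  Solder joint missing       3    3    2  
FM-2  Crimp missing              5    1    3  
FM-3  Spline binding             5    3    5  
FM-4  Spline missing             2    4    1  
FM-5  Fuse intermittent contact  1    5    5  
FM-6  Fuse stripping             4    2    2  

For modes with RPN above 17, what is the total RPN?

118

RPN = Severity × Occurrence × Detection:
  FM-1: 3 × 2 × 3 = 18
  FM-2: 5 × 3 × 1 = 15
  FM-3: 5 × 5 × 3 = 75
  FM-4: 2 × 1 × 4 = 8
  FM-5: 1 × 5 × 5 = 25
  FM-6: 4 × 2 × 2 = 16
RPN > 17: FM-1 (18), FM-3 (75), FM-5 (25).
Sum: 18 + 75 + 25 = 118.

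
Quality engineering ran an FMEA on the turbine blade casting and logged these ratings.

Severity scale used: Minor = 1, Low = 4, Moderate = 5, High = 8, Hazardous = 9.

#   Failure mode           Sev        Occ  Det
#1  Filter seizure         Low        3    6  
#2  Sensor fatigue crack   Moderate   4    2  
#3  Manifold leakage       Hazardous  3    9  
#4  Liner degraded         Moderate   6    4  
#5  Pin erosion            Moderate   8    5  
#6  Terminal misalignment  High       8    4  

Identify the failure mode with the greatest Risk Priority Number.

#6

RPN = Severity × Occurrence × Detection:
  #1: 4 × 3 × 6 = 72
  #2: 5 × 4 × 2 = 40
  #3: 9 × 3 × 9 = 243
  #4: 5 × 6 × 4 = 120
  #5: 5 × 8 × 5 = 200
  #6: 8 × 8 × 4 = 256
Highest RPN is 256 → #6.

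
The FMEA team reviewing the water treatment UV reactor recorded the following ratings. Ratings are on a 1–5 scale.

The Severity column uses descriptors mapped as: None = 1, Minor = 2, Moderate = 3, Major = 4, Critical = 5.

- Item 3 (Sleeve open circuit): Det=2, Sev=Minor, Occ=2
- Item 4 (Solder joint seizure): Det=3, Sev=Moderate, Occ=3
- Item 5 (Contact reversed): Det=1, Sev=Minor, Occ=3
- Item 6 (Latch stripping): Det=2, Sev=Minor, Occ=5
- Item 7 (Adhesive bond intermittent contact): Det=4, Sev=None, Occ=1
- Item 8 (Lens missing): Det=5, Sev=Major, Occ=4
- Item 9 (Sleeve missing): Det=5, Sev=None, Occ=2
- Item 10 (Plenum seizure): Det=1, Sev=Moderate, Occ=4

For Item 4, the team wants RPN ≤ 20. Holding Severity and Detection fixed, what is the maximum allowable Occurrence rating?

2

Item 4: S=3, O=3, D=3 → current RPN = 27.
Fixed product = 9. Need 9 × O ≤ 20, so O ≤ 20/9 = 2.22.
Maximum integer Occurrence rating = 2 (gives RPN 18; O=3 would give 27 > 20).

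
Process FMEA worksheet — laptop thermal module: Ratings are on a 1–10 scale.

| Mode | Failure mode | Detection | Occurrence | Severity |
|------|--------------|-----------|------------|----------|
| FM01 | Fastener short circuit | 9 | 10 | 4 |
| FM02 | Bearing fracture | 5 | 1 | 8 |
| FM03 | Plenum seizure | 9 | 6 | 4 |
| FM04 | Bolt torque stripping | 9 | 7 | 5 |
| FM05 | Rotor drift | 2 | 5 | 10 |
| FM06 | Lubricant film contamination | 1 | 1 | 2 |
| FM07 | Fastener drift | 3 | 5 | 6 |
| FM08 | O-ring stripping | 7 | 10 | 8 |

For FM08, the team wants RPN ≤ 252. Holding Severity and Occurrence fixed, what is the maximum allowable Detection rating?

3

FM08: S=8, O=10, D=7 → current RPN = 560.
Fixed product = 80. Need 80 × D ≤ 252, so D ≤ 252/80 = 3.15.
Maximum integer Detection rating = 3 (gives RPN 240; D=4 would give 320 > 252).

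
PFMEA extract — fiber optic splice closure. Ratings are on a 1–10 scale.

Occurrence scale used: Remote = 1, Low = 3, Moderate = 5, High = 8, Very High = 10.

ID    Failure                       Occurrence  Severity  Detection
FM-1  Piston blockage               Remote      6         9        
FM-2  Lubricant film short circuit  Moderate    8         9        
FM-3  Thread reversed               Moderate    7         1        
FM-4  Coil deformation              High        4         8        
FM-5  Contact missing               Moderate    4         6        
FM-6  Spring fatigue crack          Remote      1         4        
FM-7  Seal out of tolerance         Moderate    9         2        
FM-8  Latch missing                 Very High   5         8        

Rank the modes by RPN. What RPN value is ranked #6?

RPN = Severity × Occurrence × Detection:
  FM-1: 6 × 1 × 9 = 54
  FM-2: 8 × 5 × 9 = 360
  FM-3: 7 × 5 × 1 = 35
  FM-4: 4 × 8 × 8 = 256
  FM-5: 4 × 5 × 6 = 120
  FM-6: 1 × 1 × 4 = 4
  FM-7: 9 × 5 × 2 = 90
  FM-8: 5 × 10 × 8 = 400
Sorted descending: 400, 360, 256, 120, 90, 54, 35, 4.
The sixth-highest RPN is 54 (FM-1).

54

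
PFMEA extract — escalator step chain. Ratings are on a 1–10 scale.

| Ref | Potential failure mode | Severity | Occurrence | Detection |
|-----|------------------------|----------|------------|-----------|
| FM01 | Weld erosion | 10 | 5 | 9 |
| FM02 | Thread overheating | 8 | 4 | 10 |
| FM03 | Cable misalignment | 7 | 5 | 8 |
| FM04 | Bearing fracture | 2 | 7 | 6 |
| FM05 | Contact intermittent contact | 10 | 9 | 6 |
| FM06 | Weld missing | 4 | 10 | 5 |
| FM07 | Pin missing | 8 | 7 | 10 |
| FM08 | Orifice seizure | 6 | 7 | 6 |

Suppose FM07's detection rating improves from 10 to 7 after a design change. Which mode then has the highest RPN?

FM05

RPN = Severity × Occurrence × Detection:
  FM01: 10 × 5 × 9 = 450
  FM02: 8 × 4 × 10 = 320
  FM03: 7 × 5 × 8 = 280
  FM04: 2 × 7 × 6 = 84
  FM05: 10 × 9 × 6 = 540
  FM06: 4 × 10 × 5 = 200
  FM07: 8 × 7 × 10 = 560
  FM08: 6 × 7 × 6 = 252
After action: FM07 → 8 × 7 × 7 = 392.
Revised RPNs: FM05=540, FM01=450, FM07=392, FM02=320, FM03=280, FM08=252, FM06=200, FM04=84.
Highest is now FM05 (540).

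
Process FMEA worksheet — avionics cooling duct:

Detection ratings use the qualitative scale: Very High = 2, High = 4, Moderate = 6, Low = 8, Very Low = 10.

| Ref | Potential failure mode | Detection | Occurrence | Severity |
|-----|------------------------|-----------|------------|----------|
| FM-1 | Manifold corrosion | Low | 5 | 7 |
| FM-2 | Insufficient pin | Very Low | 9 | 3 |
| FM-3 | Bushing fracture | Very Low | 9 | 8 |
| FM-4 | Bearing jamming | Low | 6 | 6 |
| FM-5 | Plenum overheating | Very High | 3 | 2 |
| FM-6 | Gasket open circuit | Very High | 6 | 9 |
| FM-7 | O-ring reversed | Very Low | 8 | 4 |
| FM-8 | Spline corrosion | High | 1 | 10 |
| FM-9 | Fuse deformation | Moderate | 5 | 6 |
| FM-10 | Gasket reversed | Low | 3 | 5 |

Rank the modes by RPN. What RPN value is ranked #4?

RPN = Severity × Occurrence × Detection:
  FM-1: 7 × 5 × 8 = 280
  FM-2: 3 × 9 × 10 = 270
  FM-3: 8 × 9 × 10 = 720
  FM-4: 6 × 6 × 8 = 288
  FM-5: 2 × 3 × 2 = 12
  FM-6: 9 × 6 × 2 = 108
  FM-7: 4 × 8 × 10 = 320
  FM-8: 10 × 1 × 4 = 40
  FM-9: 6 × 5 × 6 = 180
  FM-10: 5 × 3 × 8 = 120
Sorted descending: 720, 320, 288, 280, 270, 180, 120, 108, 40, 12.
The fourth-highest RPN is 280 (FM-1).

280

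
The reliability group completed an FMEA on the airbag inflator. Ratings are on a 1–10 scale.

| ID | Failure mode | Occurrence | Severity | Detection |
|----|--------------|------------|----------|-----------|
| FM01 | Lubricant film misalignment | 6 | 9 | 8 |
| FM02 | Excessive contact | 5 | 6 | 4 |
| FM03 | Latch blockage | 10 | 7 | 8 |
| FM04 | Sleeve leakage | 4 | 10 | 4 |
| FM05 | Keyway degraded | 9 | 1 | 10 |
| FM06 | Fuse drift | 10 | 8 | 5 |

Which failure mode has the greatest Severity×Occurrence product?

Criticality = Severity × Occurrence:
  FM01: 9 × 6 = 54
  FM02: 6 × 5 = 30
  FM03: 7 × 10 = 70
  FM04: 10 × 4 = 40
  FM05: 1 × 9 = 9
  FM06: 8 × 10 = 80
Highest criticality is 80 → FM06.

FM06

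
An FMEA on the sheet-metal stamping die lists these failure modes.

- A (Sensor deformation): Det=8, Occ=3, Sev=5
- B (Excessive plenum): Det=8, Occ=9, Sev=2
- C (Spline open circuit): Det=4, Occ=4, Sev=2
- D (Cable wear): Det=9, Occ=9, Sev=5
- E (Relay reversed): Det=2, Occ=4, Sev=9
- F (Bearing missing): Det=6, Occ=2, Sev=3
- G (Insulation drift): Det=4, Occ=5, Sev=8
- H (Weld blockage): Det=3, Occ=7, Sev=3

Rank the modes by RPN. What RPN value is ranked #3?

RPN = Severity × Occurrence × Detection:
  A: 5 × 3 × 8 = 120
  B: 2 × 9 × 8 = 144
  C: 2 × 4 × 4 = 32
  D: 5 × 9 × 9 = 405
  E: 9 × 4 × 2 = 72
  F: 3 × 2 × 6 = 36
  G: 8 × 5 × 4 = 160
  H: 3 × 7 × 3 = 63
Sorted descending: 405, 160, 144, 120, 72, 63, 36, 32.
The third-highest RPN is 144 (B).

144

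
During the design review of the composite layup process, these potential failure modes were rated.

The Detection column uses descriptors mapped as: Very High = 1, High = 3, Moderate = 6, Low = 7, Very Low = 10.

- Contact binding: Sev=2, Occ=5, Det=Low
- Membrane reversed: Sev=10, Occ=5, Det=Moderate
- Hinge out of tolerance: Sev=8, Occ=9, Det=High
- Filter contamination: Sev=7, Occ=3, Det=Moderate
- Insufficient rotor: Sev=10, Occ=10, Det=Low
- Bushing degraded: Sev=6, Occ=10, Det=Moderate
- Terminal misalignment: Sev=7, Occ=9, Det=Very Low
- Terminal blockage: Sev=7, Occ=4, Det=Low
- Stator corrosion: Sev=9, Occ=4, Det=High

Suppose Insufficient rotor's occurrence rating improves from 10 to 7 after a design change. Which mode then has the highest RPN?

Terminal misalignment

RPN = Severity × Occurrence × Detection:
  Contact binding: 2 × 5 × 7 = 70
  Membrane reversed: 10 × 5 × 6 = 300
  Hinge out of tolerance: 8 × 9 × 3 = 216
  Filter contamination: 7 × 3 × 6 = 126
  Insufficient rotor: 10 × 10 × 7 = 700
  Bushing degraded: 6 × 10 × 6 = 360
  Terminal misalignment: 7 × 9 × 10 = 630
  Terminal blockage: 7 × 4 × 7 = 196
  Stator corrosion: 9 × 4 × 3 = 108
After action: Insufficient rotor → 10 × 7 × 7 = 490.
Revised RPNs: Terminal misalignment=630, Insufficient rotor=490, Bushing degraded=360, Membrane reversed=300, Hinge out of tolerance=216, Terminal blockage=196, Filter contamination=126, Stator corrosion=108, Contact binding=70.
Highest is now Terminal misalignment (630).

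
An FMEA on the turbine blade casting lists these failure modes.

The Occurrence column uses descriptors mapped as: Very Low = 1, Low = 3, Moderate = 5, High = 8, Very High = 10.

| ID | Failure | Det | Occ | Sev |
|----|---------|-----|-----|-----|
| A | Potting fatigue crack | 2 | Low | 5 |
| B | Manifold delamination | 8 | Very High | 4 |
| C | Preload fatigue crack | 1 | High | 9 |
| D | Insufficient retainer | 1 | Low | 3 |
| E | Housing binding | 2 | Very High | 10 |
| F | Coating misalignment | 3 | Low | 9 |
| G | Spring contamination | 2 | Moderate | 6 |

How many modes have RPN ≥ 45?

5

RPN = Severity × Occurrence × Detection:
  A: 5 × 3 × 2 = 30
  B: 4 × 10 × 8 = 320
  C: 9 × 8 × 1 = 72
  D: 3 × 3 × 1 = 9
  E: 10 × 10 × 2 = 200
  F: 9 × 3 × 3 = 81
  G: 6 × 5 × 2 = 60
Modes with RPN ≥ 45: B (320), C (72), E (200), F (81), G (60) → 5.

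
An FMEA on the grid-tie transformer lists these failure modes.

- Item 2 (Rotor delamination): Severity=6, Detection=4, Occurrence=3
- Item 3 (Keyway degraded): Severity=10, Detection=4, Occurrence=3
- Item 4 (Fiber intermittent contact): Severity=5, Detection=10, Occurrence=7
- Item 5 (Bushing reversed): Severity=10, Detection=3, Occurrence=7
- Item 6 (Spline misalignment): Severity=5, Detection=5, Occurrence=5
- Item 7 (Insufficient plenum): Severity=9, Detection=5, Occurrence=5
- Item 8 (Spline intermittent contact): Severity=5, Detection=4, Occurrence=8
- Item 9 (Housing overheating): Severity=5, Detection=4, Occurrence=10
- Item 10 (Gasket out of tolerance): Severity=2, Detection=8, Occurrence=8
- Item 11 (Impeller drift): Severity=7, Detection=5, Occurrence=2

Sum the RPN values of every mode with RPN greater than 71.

RPN = Severity × Occurrence × Detection:
  Item 2: 6 × 3 × 4 = 72
  Item 3: 10 × 3 × 4 = 120
  Item 4: 5 × 7 × 10 = 350
  Item 5: 10 × 7 × 3 = 210
  Item 6: 5 × 5 × 5 = 125
  Item 7: 9 × 5 × 5 = 225
  Item 8: 5 × 8 × 4 = 160
  Item 9: 5 × 10 × 4 = 200
  Item 10: 2 × 8 × 8 = 128
  Item 11: 7 × 2 × 5 = 70
RPN > 71: Item 2 (72), Item 3 (120), Item 4 (350), Item 5 (210), Item 6 (125), Item 7 (225), Item 8 (160), Item 9 (200), Item 10 (128).
Sum: 72 + 120 + 350 + 210 + 125 + 225 + 160 + 200 + 128 = 1590.

1590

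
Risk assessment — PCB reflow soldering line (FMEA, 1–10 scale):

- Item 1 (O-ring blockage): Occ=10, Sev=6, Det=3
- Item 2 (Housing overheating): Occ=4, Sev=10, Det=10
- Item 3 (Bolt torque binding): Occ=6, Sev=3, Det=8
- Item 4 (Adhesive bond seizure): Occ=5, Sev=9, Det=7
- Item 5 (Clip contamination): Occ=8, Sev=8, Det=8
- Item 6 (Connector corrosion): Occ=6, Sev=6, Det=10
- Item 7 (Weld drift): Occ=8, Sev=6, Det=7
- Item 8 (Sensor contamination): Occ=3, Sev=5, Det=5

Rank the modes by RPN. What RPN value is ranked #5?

315

RPN = Severity × Occurrence × Detection:
  Item 1: 6 × 10 × 3 = 180
  Item 2: 10 × 4 × 10 = 400
  Item 3: 3 × 6 × 8 = 144
  Item 4: 9 × 5 × 7 = 315
  Item 5: 8 × 8 × 8 = 512
  Item 6: 6 × 6 × 10 = 360
  Item 7: 6 × 8 × 7 = 336
  Item 8: 5 × 3 × 5 = 75
Sorted descending: 512, 400, 360, 336, 315, 180, 144, 75.
The fifth-highest RPN is 315 (Item 4).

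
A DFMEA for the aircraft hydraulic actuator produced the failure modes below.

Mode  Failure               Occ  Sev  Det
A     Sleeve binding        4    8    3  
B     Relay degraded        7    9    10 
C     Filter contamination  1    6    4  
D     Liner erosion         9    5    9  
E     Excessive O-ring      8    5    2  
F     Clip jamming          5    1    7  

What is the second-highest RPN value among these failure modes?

405

RPN = Severity × Occurrence × Detection:
  A: 8 × 4 × 3 = 96
  B: 9 × 7 × 10 = 630
  C: 6 × 1 × 4 = 24
  D: 5 × 9 × 9 = 405
  E: 5 × 8 × 2 = 80
  F: 1 × 5 × 7 = 35
Sorted descending: 630, 405, 96, 80, 35, 24.
The second-highest RPN is 405 (D).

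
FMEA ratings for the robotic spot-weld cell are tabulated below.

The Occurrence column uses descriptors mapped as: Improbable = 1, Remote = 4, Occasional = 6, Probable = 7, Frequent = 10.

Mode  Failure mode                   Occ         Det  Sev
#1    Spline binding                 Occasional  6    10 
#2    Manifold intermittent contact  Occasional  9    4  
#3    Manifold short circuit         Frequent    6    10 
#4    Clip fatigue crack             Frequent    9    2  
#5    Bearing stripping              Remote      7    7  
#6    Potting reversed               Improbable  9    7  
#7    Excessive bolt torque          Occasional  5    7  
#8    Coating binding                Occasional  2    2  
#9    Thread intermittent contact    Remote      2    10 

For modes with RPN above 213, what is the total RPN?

RPN = Severity × Occurrence × Detection:
  #1: 10 × 6 × 6 = 360
  #2: 4 × 6 × 9 = 216
  #3: 10 × 10 × 6 = 600
  #4: 2 × 10 × 9 = 180
  #5: 7 × 4 × 7 = 196
  #6: 7 × 1 × 9 = 63
  #7: 7 × 6 × 5 = 210
  #8: 2 × 6 × 2 = 24
  #9: 10 × 4 × 2 = 80
RPN > 213: #1 (360), #2 (216), #3 (600).
Sum: 360 + 216 + 600 = 1176.

1176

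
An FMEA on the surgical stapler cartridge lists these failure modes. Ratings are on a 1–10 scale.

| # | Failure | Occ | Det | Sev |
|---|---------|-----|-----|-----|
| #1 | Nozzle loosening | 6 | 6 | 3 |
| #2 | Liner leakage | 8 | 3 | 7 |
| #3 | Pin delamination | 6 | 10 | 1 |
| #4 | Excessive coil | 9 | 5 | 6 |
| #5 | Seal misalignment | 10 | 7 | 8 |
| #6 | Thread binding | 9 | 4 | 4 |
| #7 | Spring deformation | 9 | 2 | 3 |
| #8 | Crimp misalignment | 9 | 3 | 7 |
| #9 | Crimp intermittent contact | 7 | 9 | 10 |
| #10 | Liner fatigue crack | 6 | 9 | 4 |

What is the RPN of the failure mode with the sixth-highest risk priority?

RPN = Severity × Occurrence × Detection:
  #1: 3 × 6 × 6 = 108
  #2: 7 × 8 × 3 = 168
  #3: 1 × 6 × 10 = 60
  #4: 6 × 9 × 5 = 270
  #5: 8 × 10 × 7 = 560
  #6: 4 × 9 × 4 = 144
  #7: 3 × 9 × 2 = 54
  #8: 7 × 9 × 3 = 189
  #9: 10 × 7 × 9 = 630
  #10: 4 × 6 × 9 = 216
Sorted descending: 630, 560, 270, 216, 189, 168, 144, 108, 60, 54.
The sixth-highest RPN is 168 (#2).

168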